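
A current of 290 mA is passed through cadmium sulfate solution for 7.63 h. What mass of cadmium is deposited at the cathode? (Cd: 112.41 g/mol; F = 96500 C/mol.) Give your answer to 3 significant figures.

Q = 0.290 A × 27468 s = 7966 C
n(e⁻) = Q/F = 7966/96500 = 0.08255 mol
Cd²⁺ + 2e⁻ → Cd, so n(Cd) = 0.08255 / 2 = 0.04128 mol
m = 0.04128 × 112.41 = 4.64 g

4.64 g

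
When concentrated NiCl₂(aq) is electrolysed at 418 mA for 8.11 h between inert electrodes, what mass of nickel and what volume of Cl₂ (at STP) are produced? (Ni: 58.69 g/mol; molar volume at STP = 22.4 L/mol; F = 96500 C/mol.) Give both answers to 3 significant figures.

3.71 g Ni; 1.42 L Cl₂

Q = 0.418 × 29196 = 12200 C; n(e⁻) = 12200 / 96500 = 0.1264 mol
Cathode: Ni²⁺ + 2e⁻ → Ni → n(Ni) = 0.1264/2 = 0.06320 mol → 3.71 g
Anode: 2Cl⁻ → Cl₂ + 2e⁻ → n(Cl₂) = 0.1264/2 = 0.06320 mol → 1.42 L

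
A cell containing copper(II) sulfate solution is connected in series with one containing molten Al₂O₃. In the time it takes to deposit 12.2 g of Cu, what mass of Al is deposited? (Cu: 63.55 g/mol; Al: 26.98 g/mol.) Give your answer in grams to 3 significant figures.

3.45 g

n(Cu) = 12.2 / 63.55 = 0.1920 mol
Cu²⁺ + 2e⁻ → Cu, so n(e⁻) = 2 × 0.1920 = 0.3840 mol
Same current for the same time ⇒ same n(e⁻) = 0.3840 mol in both cells.
Al³⁺ + 3e⁻ → Al, so n(Al) = 0.3840 / 3 = 0.1280 mol
m(Al) = 0.1280 × 26.98 = 3.45 g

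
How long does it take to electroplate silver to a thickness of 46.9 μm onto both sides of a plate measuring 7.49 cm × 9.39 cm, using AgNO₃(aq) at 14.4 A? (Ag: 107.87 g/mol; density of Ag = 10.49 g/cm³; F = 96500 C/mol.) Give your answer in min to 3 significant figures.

Plated area = 2 × 7.49 × 9.39 = 140.7 cm²
Volume = 140.7 × 46.9×10⁻⁴ cm = 0.6599 cm³
m(Ag) = 0.6599 × 10.49 = 6.922 g
n(Ag) = 6.922 / 107.87 = 0.06417 mol; n(e⁻) = 0.06417 mol
Q = 0.06417 × 96500 = 6192 C
t = 6192 / 14.4 = 430.0 s = 7.17 min

7.17 min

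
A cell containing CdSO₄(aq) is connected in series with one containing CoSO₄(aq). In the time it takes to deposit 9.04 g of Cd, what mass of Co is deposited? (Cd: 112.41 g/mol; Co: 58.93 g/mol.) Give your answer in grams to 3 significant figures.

n(Cd) = 9.04 / 112.41 = 0.08042 mol
Cd²⁺ + 2e⁻ → Cd, so n(e⁻) = 2 × 0.08042 = 0.1608 mol
Since the cells are in series, n(e⁻) in the Co cell is also 0.1608 mol.
Co²⁺ + 2e⁻ → Co, so n(Co) = 0.1608 / 2 = 0.08040 mol
m(Co) = 0.08040 × 58.93 = 4.74 g

4.74 g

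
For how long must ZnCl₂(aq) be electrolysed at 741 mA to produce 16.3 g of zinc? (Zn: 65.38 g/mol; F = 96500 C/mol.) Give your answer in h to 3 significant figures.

n(Zn) = 16.3 / 65.38 = 0.2493 mol
Zn²⁺ + 2e⁻ → Zn, so n(e⁻) = 2 × 0.2493 = 0.4986 mol
Q = 0.4986 × 96500 = 48110 C
t = Q / I = 48110 / 0.741 = 64930 s = 18.0 h

18.0 h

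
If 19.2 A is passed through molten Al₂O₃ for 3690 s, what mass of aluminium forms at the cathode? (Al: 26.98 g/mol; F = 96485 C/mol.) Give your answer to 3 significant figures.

Charge passed = 19.2 × 3690 = 70850 C
n(e⁻) = 70850 / 96485 = 0.7343 mol
Al³⁺ + 3e⁻ → Al, so n(Al) = 0.7343 / 3 = 0.2448 mol
m = 0.2448 × 26.98 = 6.60 g

6.60 g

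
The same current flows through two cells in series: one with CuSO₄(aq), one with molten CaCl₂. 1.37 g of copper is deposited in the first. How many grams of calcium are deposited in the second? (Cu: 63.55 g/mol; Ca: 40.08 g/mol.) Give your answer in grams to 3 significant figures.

n(Cu) = 1.37 / 63.55 = 0.02156 mol
Cu²⁺ + 2e⁻ → Cu, so n(e⁻) = 2 × 0.02156 = 0.04312 mol
The cells are in series, so the same charge (and hence the same n(e⁻) = 0.04312 mol) passes through both.
Ca²⁺ + 2e⁻ → Ca, so n(Ca) = 0.04312 / 2 = 0.02156 mol
m(Ca) = 0.02156 × 40.08 = 0.864 g

0.864 g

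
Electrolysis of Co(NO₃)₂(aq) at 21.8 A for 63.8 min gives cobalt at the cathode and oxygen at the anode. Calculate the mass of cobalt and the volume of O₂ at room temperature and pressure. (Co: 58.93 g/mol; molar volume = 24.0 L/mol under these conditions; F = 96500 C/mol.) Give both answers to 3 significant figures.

Q = 21.8 × 3828 = 83450 C; n(e⁻) = 83450 / 96500 = 0.8648 mol
Cathode: Co²⁺ + 2e⁻ → Co → n(Co) = 0.8648/2 = 0.4324 mol → 25.5 g
Anode: 2H₂O → O₂ + 4H⁺ + 4e⁻ → n(O₂) = 0.8648/4 = 0.2162 mol → 5.19 L

25.5 g Co; 5.19 L O₂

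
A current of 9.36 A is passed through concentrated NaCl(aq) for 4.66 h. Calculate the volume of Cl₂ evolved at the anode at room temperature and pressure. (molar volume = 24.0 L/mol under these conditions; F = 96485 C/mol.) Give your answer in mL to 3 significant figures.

Charge passed = 9.36 × 16776 = 1.570×10^5 C
n(e⁻) = Q/F = 1.570×10^5/96485 = 1.627 mol
2Cl⁻ → Cl₂ + 2e⁻, so n(Cl₂) = 1.627 / 2 = 0.8135 mol
V = 0.8135 × 24.0 = 19.52 L
= 19500 mL

19500 mL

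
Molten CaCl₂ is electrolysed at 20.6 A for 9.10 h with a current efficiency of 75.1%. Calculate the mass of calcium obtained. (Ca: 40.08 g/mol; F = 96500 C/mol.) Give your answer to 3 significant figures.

Q = 20.6 × 32760 = 6.749×10^5 C
n(e⁻) = 6.749×10^5 / 96500 = 6.994 mol
Ca²⁺ + 2e⁻ → Ca, so theoretical m(Ca) = 3.497 × 40.08 = 140.2 g
Actual mass = 75.1% × 140.2 = 105 g

105 g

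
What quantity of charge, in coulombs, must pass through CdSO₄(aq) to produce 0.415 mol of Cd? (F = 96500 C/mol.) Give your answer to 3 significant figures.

Cd²⁺ + 2e⁻ → Cd, so n(e⁻) = 2 × 0.415 = 0.8300 mol
Q = 0.8300 × 96500 = 80100 C

80100 C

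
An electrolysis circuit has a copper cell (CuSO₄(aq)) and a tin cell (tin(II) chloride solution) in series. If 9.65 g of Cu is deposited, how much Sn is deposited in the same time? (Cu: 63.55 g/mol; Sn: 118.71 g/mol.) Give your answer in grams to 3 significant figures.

18.0 g

n(Cu) = 9.65 / 63.55 = 0.1518 mol
Cu²⁺ + 2e⁻ → Cu, so n(e⁻) = 2 × 0.1518 = 0.3036 mol
Since the cells are in series, n(e⁻) in the Sn cell is also 0.3036 mol.
Sn²⁺ + 2e⁻ → Sn, so n(Sn) = 0.3036 / 2 = 0.1518 mol
m(Sn) = 0.1518 × 118.71 = 18.0 g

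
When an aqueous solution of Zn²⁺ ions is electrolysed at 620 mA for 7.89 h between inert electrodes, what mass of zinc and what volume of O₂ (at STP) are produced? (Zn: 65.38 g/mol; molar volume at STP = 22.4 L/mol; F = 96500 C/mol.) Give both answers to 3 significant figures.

Q = 0.620 × 28404 = 17610 C; n(e⁻) = 17610 / 96500 = 0.1825 mol
Cathode: Zn²⁺ + 2e⁻ → Zn → n(Zn) = 0.1825/2 = 0.09125 mol → 5.97 g
Anode: 2H₂O → O₂ + 4H⁺ + 4e⁻ → n(O₂) = 0.1825/4 = 0.04563 mol → 1.02 L

5.97 g Zn; 1.02 L O₂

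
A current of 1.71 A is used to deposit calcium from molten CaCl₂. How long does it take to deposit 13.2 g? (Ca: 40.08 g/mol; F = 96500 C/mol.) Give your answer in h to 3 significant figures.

10.3 h

n(Ca) = 13.2 / 40.08 = 0.3293 mol
Ca²⁺ + 2e⁻ → Ca, so n(e⁻) = 2 × 0.3293 = 0.6586 mol
Q = 0.6586 × 96500 = 63550 C
t = Q / I = 63550 / 1.71 = 37160 s = 10.3 h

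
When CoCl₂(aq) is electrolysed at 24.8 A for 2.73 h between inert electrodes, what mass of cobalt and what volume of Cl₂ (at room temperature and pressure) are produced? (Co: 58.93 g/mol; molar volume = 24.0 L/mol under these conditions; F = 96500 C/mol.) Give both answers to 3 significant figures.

74.4 g Co; 30.3 L Cl₂

Q = 24.8 × 9828 = 2.437×10^5 C; n(e⁻) = 2.437×10^5 / 96500 = 2.525 mol
Cathode: Co²⁺ + 2e⁻ → Co → n(Co) = 2.525/2 = 1.263 mol → 74.4 g
Anode: 2Cl⁻ → Cl₂ + 2e⁻ → n(Cl₂) = 2.525/2 = 1.263 mol → 30.3 L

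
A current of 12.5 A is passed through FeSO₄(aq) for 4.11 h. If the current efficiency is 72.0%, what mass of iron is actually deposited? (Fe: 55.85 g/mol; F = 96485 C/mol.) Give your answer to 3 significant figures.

38.5 g

Q = 12.5 × 14796 = 1.850×10^5 C
n(e⁻) = 1.850×10^5 / 96485 = 1.917 mol
Fe²⁺ + 2e⁻ → Fe, so theoretical m(Fe) = 0.9585 × 55.85 = 53.53 g
Actual mass = 72.0% × 53.53 = 38.5 g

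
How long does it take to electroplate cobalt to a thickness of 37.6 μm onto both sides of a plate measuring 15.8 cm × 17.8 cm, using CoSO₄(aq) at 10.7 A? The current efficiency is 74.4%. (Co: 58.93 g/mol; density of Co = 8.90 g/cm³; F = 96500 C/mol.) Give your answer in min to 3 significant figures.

Plated area = 2 × 15.8 × 17.8 = 562.5 cm²
Volume = 562.5 × 37.6×10⁻⁴ cm = 2.115 cm³
m(Co) = 2.115 × 8.90 = 18.82 g
n(Co) = 18.82 / 58.93 = 0.3194 mol; n(e⁻) = 2 × 0.3194 = 0.6388 mol
Q = 0.6388 × 96500 / 0.744 = 82860 C
t = 82860 / 10.7 = 7744 s = 129 min

129 min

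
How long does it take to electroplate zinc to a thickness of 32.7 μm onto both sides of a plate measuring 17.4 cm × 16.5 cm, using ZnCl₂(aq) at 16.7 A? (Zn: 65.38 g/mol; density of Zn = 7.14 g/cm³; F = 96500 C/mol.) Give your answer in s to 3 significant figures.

2370 s

Plated area = 2 × 17.4 × 16.5 = 574.2 cm²
Volume = 574.2 × 32.7×10⁻⁴ cm = 1.878 cm³
m(Zn) = 1.878 × 7.14 = 13.41 g
n(Zn) = 13.41 / 65.38 = 0.2051 mol; n(e⁻) = 2 × 0.2051 = 0.4102 mol
Q = 0.4102 × 96500 = 39580 C
t = 39580 / 16.7 = 2370 s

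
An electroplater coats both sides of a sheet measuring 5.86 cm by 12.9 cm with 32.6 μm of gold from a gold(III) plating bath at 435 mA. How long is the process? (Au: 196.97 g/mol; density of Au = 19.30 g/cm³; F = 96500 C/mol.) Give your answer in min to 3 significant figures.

536 min

Plated area = 2 × 5.86 × 12.9 = 151.2 cm²
Volume = 151.2 × 32.6×10⁻⁴ cm = 0.4929 cm³
m(Au) = 0.4929 × 19.30 = 9.513 g
n(Au) = 9.513 / 196.97 = 0.04830 mol; n(e⁻) = 3 × 0.04830 = 0.1449 mol
Q = 0.1449 × 96500 = 13980 C
t = 13980 / 0.435 = 32140 s = 536 min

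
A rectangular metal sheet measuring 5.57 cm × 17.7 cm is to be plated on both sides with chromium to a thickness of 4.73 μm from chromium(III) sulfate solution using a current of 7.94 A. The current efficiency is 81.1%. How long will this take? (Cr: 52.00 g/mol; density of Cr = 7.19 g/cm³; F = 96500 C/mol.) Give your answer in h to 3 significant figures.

0.161 h

Plated area = 2 × 5.57 × 17.7 = 197.2 cm²
Volume = 197.2 × 4.73×10⁻⁴ cm = 0.09328 cm³
m(Cr) = 0.09328 × 7.19 = 0.6707 g
n(Cr) = 0.6707 / 52.00 = 0.01290 mol; n(e⁻) = 3 × 0.01290 = 0.03870 mol
Q = 0.03870 × 96500 / 0.811 = 4605 C
t = 4605 / 7.94 = 580.0 s = 0.161 h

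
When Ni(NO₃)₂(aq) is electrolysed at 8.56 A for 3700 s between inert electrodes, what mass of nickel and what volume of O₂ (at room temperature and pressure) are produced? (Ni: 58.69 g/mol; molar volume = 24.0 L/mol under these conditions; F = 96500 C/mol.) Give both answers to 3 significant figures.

Q = 8.56 × 3700 = 31670 C; n(e⁻) = 31670 / 96500 = 0.3282 mol
Cathode: Ni²⁺ + 2e⁻ → Ni → n(Ni) = 0.3282/2 = 0.1641 mol → 9.63 g
Anode: 2H₂O → O₂ + 4H⁺ + 4e⁻ → n(O₂) = 0.3282/4 = 0.08205 mol → 1.97 L

9.63 g Ni; 1.97 L O₂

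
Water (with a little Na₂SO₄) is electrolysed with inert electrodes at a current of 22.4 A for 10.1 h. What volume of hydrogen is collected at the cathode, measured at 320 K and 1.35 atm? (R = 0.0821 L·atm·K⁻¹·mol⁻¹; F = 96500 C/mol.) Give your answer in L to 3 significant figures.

82.1 L

Q = It = 22.4 × 36360 = 8.145×10^5 C
n(e⁻) = Q/F = 8.145×10^5/96500 = 8.440 mol
2H⁺ + 2e⁻ → H₂, so n(H₂) = 8.440 / 2 = 4.220 mol
V = nRT/P = 4.220 × 0.0821 × 320 / 1.35 = 82.12 L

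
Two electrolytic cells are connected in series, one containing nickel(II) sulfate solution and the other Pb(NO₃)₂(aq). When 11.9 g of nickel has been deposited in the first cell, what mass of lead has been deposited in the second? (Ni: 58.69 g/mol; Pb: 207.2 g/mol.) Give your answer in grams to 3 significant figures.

n(Ni) = 11.9 / 58.69 = 0.2028 mol
Ni²⁺ + 2e⁻ → Ni, so n(e⁻) = 2 × 0.2028 = 0.4056 mol
The cells are in series, so the same charge (and hence the same n(e⁻) = 0.4056 mol) passes through both.
Pb²⁺ + 2e⁻ → Pb, so n(Pb) = 0.4056 / 2 = 0.2028 mol
m(Pb) = 0.2028 × 207.2 = 42.0 g

42.0 g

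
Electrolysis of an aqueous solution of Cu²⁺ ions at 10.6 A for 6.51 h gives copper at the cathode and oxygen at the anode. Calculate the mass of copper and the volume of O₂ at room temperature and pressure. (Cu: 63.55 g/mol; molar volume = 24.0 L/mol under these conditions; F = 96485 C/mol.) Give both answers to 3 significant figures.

Q = 10.6 × 23436 = 2.484×10^5 C; n(e⁻) = 2.484×10^5 / 96485 = 2.574 mol
Cathode: Cu²⁺ + 2e⁻ → Cu → n(Cu) = 2.574/2 = 1.287 mol → 81.8 g
Anode: 2H₂O → O₂ + 4H⁺ + 4e⁻ → n(O₂) = 2.574/4 = 0.6435 mol → 15.4 L

81.8 g Cu; 15.4 L O₂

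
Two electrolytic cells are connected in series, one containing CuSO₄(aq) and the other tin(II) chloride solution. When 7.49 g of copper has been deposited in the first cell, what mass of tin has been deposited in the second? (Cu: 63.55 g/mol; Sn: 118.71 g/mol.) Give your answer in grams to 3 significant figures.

14.0 g

n(Cu) = 7.49 / 63.55 = 0.1179 mol
Cu²⁺ + 2e⁻ → Cu, so n(e⁻) = 2 × 0.1179 = 0.2358 mol
The cells are in series, so the same charge (and hence the same n(e⁻) = 0.2358 mol) passes through both.
Sn²⁺ + 2e⁻ → Sn, so n(Sn) = 0.2358 / 2 = 0.1179 mol
m(Sn) = 0.1179 × 118.71 = 14.0 g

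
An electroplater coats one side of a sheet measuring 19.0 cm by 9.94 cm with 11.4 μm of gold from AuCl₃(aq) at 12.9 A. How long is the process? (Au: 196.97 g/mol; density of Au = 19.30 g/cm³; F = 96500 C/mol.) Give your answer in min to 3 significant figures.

Plated area = 19.0 × 9.94 = 188.9 cm²
Volume = 188.9 × 11.4×10⁻⁴ cm = 0.2153 cm³
m(Au) = 0.2153 × 19.30 = 4.155 g
n(Au) = 4.155 / 196.97 = 0.02109 mol; n(e⁻) = 3 × 0.02109 = 0.06327 mol
Q = 0.06327 × 96500 = 6106 C
t = 6106 / 12.9 = 473.3 s = 7.89 min

7.89 min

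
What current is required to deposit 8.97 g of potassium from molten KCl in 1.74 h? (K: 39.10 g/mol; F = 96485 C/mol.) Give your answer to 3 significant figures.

n(K) = 8.97 / 39.10 = 0.2294 mol
K⁺ + e⁻ → K, so n(e⁻) = 0.2294 mol
Q = 0.2294 × 96485 = 22130 C
I = Q / t = 22130 / 6264 s = 3.53 A

3.53 A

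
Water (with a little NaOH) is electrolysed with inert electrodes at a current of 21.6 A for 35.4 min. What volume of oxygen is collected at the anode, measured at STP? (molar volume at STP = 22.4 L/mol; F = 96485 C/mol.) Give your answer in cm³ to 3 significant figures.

2660 cm³

Q = It = 21.6 × 2124 = 45880 C
n(e⁻) = 45880 / 96485 = 0.4755 mol
2H₂O → O₂ + 4H⁺ + 4e⁻, so n(O₂) = 0.4755 / 4 = 0.1189 mol
V = 0.1189 × 22.4 = 2.663 L
= 2660 cm³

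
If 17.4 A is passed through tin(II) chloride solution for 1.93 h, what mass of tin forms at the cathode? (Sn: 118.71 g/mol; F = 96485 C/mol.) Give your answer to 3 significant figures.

74.4 g

Charge passed = 17.4 × 6948 = 1.209×10^5 C
n(e⁻) = Q/F = 1.209×10^5/96485 = 1.253 mol
Sn²⁺ + 2e⁻ → Sn, so n(Sn) = 1.253 / 2 = 0.6265 mol
m = 0.6265 × 118.71 = 74.4 g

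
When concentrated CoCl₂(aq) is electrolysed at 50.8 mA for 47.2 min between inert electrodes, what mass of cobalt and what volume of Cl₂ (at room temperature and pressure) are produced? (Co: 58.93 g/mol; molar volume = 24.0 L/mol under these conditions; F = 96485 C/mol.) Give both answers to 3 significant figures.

Q = 0.0508 × 2832 = 143.9 C; n(e⁻) = 143.9 / 96485 = 0.001491 mol
Cathode: Co²⁺ + 2e⁻ → Co → n(Co) = 0.001491/2 = 7.455×10^-4 mol → 0.0439 g
Anode: 2Cl⁻ → Cl₂ + 2e⁻ → n(Cl₂) = 0.001491/2 = 7.455×10^-4 mol → 0.0179 L

0.0439 g Co; 0.0179 L Cl₂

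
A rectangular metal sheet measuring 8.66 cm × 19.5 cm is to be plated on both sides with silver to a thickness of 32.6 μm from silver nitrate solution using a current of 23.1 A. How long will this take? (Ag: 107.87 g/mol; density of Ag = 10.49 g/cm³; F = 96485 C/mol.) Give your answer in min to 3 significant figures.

7.45 min

Plated area = 2 × 8.66 × 19.5 = 337.7 cm²
Volume = 337.7 × 32.6×10⁻⁴ cm = 1.101 cm³
m(Ag) = 1.101 × 10.49 = 11.55 g
n(Ag) = 11.55 / 107.87 = 0.1071 mol; n(e⁻) = 0.1071 mol
Q = 0.1071 × 96485 = 10330 C
t = 10330 / 23.1 = 447.2 s = 7.45 min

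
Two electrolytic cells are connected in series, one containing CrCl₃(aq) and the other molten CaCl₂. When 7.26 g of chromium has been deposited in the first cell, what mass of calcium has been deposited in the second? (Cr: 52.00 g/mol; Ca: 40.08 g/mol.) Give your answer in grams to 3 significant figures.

n(Cr) = 7.26 / 52.00 = 0.1396 mol
Cr³⁺ + 3e⁻ → Cr, so n(e⁻) = 3 × 0.1396 = 0.4188 mol
Same current for the same time ⇒ same n(e⁻) = 0.4188 mol in both cells.
Ca²⁺ + 2e⁻ → Ca, so n(Ca) = 0.4188 / 2 = 0.2094 mol
m(Ca) = 0.2094 × 40.08 = 8.39 g

8.39 g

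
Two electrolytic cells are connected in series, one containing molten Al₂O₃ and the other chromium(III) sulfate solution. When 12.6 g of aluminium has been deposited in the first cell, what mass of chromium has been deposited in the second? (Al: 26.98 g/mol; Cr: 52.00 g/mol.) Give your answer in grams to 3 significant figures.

24.3 g

n(Al) = 12.6 / 26.98 = 0.4670 mol
Al³⁺ + 3e⁻ → Al, so n(e⁻) = 3 × 0.4670 = 1.401 mol
Same current for the same time ⇒ same n(e⁻) = 1.401 mol in both cells.
Cr³⁺ + 3e⁻ → Cr, so n(Cr) = 1.401 / 3 = 0.4670 mol
m(Cr) = 0.4670 × 52.00 = 24.3 g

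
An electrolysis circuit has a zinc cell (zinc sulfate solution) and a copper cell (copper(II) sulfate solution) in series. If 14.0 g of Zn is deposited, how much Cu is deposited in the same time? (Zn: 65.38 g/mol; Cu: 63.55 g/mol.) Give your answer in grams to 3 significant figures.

n(Zn) = 14.0 / 65.38 = 0.2141 mol
Zn²⁺ + 2e⁻ → Zn, so n(e⁻) = 2 × 0.2141 = 0.4282 mol
Same current for the same time ⇒ same n(e⁻) = 0.4282 mol in both cells.
Cu²⁺ + 2e⁻ → Cu, so n(Cu) = 0.4282 / 2 = 0.2141 mol
m(Cu) = 0.2141 × 63.55 = 13.6 g

13.6 g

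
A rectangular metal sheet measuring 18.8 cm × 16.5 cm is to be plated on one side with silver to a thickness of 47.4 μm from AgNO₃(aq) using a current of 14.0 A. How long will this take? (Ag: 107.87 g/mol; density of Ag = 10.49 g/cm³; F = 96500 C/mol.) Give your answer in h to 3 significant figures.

0.274 h

Plated area = 18.8 × 16.5 = 310.2 cm²
Volume = 310.2 × 47.4×10⁻⁴ cm = 1.470 cm³
m(Ag) = 1.470 × 10.49 = 15.42 g
n(Ag) = 15.42 / 107.87 = 0.1429 mol; n(e⁻) = 0.1429 mol
Q = 0.1429 × 96500 = 13790 C
t = 13790 / 14.0 = 985.0 s = 0.274 h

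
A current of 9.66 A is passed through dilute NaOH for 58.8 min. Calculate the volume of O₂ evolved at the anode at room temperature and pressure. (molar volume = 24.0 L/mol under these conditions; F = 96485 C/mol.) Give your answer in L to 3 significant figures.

2.12 L

Charge passed = 9.66 × 3528 = 34080 C
n(e⁻) = Q/F = 34080/96485 = 0.3532 mol
2H₂O → O₂ + 4H⁺ + 4e⁻, so n(O₂) = 0.3532 / 4 = 0.08830 mol
V = 0.08830 × 24.0 = 2.119 L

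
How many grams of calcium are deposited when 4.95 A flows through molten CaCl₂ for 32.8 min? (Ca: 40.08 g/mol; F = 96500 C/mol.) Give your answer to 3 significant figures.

Q = 4.95 A × 1968 s = 9742 C
Moles of electrons = 9742 / 96500 = 0.1010 mol
Ca²⁺ + 2e⁻ → Ca, so n(Ca) = 0.1010 / 2 = 0.05050 mol
m = 0.05050 × 40.08 = 2.02 g

2.02 g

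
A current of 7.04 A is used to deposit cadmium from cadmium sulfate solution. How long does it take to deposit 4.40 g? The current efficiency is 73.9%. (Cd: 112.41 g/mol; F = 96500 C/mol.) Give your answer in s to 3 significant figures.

1450 s

n(Cd) = 4.40 / 112.41 = 0.03914 mol
Cd²⁺ + 2e⁻ → Cd, so n(e⁻) = 2 × 0.03914 = 0.07828 mol
Q = 0.07828 × 96500 / 0.739 = 10220 C
t = Q / I = 10220 / 7.04 = 1452 s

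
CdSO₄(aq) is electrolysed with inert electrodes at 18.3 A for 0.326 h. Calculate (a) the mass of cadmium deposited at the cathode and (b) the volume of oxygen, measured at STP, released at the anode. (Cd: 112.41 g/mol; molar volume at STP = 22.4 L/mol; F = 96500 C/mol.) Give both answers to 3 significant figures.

Q = 18.3 × 1173.6 = 21480 C; n(e⁻) = 21480 / 96500 = 0.2226 mol
Cathode: Cd²⁺ + 2e⁻ → Cd → n(Cd) = 0.2226/2 = 0.1113 mol → 12.5 g
Anode: 2H₂O → O₂ + 4H⁺ + 4e⁻ → n(O₂) = 0.2226/4 = 0.05565 mol → 1.25 L

12.5 g Cd; 1.25 L O₂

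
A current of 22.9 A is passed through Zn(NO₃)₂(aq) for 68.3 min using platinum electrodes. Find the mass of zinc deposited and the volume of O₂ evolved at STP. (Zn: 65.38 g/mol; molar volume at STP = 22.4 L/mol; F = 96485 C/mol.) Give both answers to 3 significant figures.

31.8 g Zn; 5.45 L O₂

Q = 22.9 × 4098 = 93840 C; n(e⁻) = 93840 / 96485 = 0.9726 mol
Cathode: Zn²⁺ + 2e⁻ → Zn → n(Zn) = 0.9726/2 = 0.4863 mol → 31.8 g
Anode: 2H₂O → O₂ + 4H⁺ + 4e⁻ → n(O₂) = 0.9726/4 = 0.2432 mol → 5.45 L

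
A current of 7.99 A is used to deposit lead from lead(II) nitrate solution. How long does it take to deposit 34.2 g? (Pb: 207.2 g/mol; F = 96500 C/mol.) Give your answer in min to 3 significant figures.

66.5 min

n(Pb) = 34.2 / 207.2 = 0.1651 mol
Pb²⁺ + 2e⁻ → Pb, so n(e⁻) = 2 × 0.1651 = 0.3302 mol
Q = 0.3302 × 96500 = 31860 C
t = Q / I = 31860 / 7.99 = 3987 s = 66.5 min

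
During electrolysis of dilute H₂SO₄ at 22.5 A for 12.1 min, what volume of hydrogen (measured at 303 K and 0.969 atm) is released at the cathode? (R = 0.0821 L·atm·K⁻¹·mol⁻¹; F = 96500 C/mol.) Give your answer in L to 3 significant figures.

Charge passed = 22.5 × 726 = 16340 C
n(e⁻) = Q/F = 16340/96500 = 0.1693 mol
2H⁺ + 2e⁻ → H₂, so n(H₂) = 0.1693 / 2 = 0.08465 mol
V = nRT/P = 0.08465 × 0.0821 × 303 / 0.969 = 2.173 L

2.17 L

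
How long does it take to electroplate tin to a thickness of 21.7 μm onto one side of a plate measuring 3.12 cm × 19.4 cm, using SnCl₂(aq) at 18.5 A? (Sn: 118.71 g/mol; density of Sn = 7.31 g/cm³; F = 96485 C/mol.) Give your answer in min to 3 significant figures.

1.41 min

Plated area = 3.12 × 19.4 = 60.53 cm²
Volume = 60.53 × 21.7×10⁻⁴ cm = 0.1314 cm³
m(Sn) = 0.1314 × 7.31 = 0.9605 g
n(Sn) = 0.9605 / 118.71 = 0.008091 mol; n(e⁻) = 2 × 0.008091 = 0.01618 mol
Q = 0.01618 × 96485 = 1561 C
t = 1561 / 18.5 = 84.38 s = 1.41 min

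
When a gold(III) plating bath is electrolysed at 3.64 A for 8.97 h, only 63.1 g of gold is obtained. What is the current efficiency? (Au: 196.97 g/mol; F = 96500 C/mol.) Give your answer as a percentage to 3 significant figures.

Q = 3.64 × 32292 = 1.175×10^5 C
n(e⁻) = 1.175×10^5 / 96500 = 1.218 mol
Au³⁺ + 3e⁻ → Au, so theoretical n(Au) = 0.4060 mol → 79.97 g
Efficiency = 63.1 / 79.97 = 0.7890 = 78.9%

78.9%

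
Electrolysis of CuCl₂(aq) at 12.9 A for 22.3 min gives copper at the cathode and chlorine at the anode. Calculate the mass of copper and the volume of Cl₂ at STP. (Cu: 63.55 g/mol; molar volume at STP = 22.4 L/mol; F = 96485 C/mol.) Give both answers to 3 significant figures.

5.68 g Cu; 2.00 L Cl₂

Q = 12.9 × 1338 = 17260 C; n(e⁻) = 17260 / 96485 = 0.1789 mol
Cathode: Cu²⁺ + 2e⁻ → Cu → n(Cu) = 0.1789/2 = 0.08945 mol → 5.68 g
Anode: 2Cl⁻ → Cl₂ + 2e⁻ → n(Cl₂) = 0.1789/2 = 0.08945 mol → 2.00 L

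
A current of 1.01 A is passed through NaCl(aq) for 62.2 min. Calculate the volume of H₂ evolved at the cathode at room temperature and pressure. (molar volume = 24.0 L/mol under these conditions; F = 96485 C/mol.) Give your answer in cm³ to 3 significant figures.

Q = 1.01 A × 3732 s = 3769 C
n(e⁻) = Q/F = 3769/96485 = 0.03906 mol
2H⁺ + 2e⁻ → H₂, so n(H₂) = 0.03906 / 2 = 0.01953 mol
V = 0.01953 × 24.0 = 0.4687 L
= 469 cm³

469 cm³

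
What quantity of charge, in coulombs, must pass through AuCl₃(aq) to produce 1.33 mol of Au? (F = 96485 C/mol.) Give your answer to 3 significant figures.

3.85×10^5 C

Au³⁺ + 3e⁻ → Au, so n(e⁻) = 3 × 1.33 = 3.990 mol
Q = 3.990 × 96485 = 3.850×10^5 C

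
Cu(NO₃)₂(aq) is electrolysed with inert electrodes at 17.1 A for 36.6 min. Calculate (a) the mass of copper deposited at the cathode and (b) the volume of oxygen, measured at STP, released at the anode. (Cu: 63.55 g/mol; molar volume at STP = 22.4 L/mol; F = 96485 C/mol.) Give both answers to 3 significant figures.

Q = 17.1 × 2196 = 37550 C; n(e⁻) = 37550 / 96485 = 0.3892 mol
Cathode: Cu²⁺ + 2e⁻ → Cu → n(Cu) = 0.3892/2 = 0.1946 mol → 12.4 g
Anode: 2H₂O → O₂ + 4H⁺ + 4e⁻ → n(O₂) = 0.3892/4 = 0.09730 mol → 2.18 L

12.4 g Cu; 2.18 L O₂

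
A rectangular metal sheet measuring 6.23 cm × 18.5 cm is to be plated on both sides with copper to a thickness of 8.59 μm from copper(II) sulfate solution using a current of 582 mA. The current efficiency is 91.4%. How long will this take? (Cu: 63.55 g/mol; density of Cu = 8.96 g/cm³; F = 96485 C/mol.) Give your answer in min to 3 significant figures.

Plated area = 2 × 6.23 × 18.5 = 230.5 cm²
Volume = 230.5 × 8.59×10⁻⁴ cm = 0.1980 cm³
m(Cu) = 0.1980 × 8.96 = 1.774 g
n(Cu) = 1.774 / 63.55 = 0.02792 mol; n(e⁻) = 2 × 0.02792 = 0.05584 mol
Q = 0.05584 × 96485 / 0.914 = 5895 C
t = 5895 / 0.582 = 10130 s = 169 min

169 min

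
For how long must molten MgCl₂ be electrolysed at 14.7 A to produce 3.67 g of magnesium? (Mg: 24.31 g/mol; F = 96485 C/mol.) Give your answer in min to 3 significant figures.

33.0 min

n(Mg) = 3.67 / 24.31 = 0.1510 mol
Mg²⁺ + 2e⁻ → Mg, so n(e⁻) = 2 × 0.1510 = 0.3020 mol
Q = 0.3020 × 96485 = 29140 C
t = Q / I = 29140 / 14.7 = 1982 s = 33.0 min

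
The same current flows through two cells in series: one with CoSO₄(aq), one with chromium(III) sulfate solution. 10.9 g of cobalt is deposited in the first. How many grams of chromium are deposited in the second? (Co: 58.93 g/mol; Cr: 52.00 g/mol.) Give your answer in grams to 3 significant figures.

n(Co) = 10.9 / 58.93 = 0.1850 mol
Co²⁺ + 2e⁻ → Co, so n(e⁻) = 2 × 0.1850 = 0.3700 mol
In series, the same 0.3700 mol of electrons flows through the second cell.
Cr³⁺ + 3e⁻ → Cr, so n(Cr) = 0.3700 / 3 = 0.1233 mol
m(Cr) = 0.1233 × 52.00 = 6.41 g

6.41 g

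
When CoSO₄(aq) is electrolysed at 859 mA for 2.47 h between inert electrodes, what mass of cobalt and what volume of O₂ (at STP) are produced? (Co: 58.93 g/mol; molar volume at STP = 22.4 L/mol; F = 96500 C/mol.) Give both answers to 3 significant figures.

Q = 0.859 × 8892 = 7638 C; n(e⁻) = 7638 / 96500 = 0.07915 mol
Cathode: Co²⁺ + 2e⁻ → Co → n(Co) = 0.07915/2 = 0.03958 mol → 2.33 g
Anode: 2H₂O → O₂ + 4H⁺ + 4e⁻ → n(O₂) = 0.07915/4 = 0.01979 mol → 0.443 L

2.33 g Co; 0.443 L O₂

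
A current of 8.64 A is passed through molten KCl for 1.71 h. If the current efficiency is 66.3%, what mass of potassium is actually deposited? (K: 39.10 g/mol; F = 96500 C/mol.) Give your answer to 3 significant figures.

14.3 g

Q = 8.64 × 6156 = 53190 C
n(e⁻) = 53190 / 96500 = 0.5512 mol
K⁺ + e⁻ → K, so theoretical m(K) = 0.5512 × 39.10 = 21.55 g
Actual mass = 66.3% × 21.55 = 14.3 g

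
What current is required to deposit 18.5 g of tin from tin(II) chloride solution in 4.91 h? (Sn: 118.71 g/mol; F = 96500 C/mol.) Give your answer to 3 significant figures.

1.70 A

n(Sn) = 18.5 / 118.71 = 0.1558 mol
Sn²⁺ + 2e⁻ → Sn, so n(e⁻) = 2 × 0.1558 = 0.3116 mol
Q = 0.3116 × 96500 = 30070 C
I = Q / t = 30070 / 17676 s = 1.70 A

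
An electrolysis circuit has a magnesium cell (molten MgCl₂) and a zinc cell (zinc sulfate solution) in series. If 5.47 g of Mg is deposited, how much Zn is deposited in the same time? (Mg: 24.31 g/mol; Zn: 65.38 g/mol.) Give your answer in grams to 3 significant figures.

n(Mg) = 5.47 / 24.31 = 0.2250 mol
Mg²⁺ + 2e⁻ → Mg, so n(e⁻) = 2 × 0.2250 = 0.4500 mol
Since the cells are in series, n(e⁻) in the Zn cell is also 0.4500 mol.
Zn²⁺ + 2e⁻ → Zn, so n(Zn) = 0.4500 / 2 = 0.2250 mol
m(Zn) = 0.2250 × 65.38 = 14.7 g

14.7 g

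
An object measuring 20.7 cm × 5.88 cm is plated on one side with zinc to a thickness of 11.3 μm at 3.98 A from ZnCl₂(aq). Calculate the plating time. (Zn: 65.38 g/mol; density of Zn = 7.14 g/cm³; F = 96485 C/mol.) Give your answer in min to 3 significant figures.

12.1 min

Plated area = 20.7 × 5.88 = 121.7 cm²
Volume = 121.7 × 11.3×10⁻⁴ cm = 0.1375 cm³
m(Zn) = 0.1375 × 7.14 = 0.9818 g
n(Zn) = 0.9818 / 65.38 = 0.01502 mol; n(e⁻) = 2 × 0.01502 = 0.03004 mol
Q = 0.03004 × 96485 = 2898 C
t = 2898 / 3.98 = 728.1 s = 12.1 min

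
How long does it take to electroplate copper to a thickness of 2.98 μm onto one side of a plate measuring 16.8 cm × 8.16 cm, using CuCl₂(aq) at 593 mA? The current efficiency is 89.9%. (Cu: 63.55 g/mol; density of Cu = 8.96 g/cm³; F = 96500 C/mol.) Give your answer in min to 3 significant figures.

34.8 min

Plated area = 16.8 × 8.16 = 137.1 cm²
Volume = 137.1 × 2.98×10⁻⁴ cm = 0.04086 cm³
m(Cu) = 0.04086 × 8.96 = 0.3661 g
n(Cu) = 0.3661 / 63.55 = 0.005761 mol; n(e⁻) = 2 × 0.005761 = 0.01152 mol
Q = 0.01152 × 96500 / 0.899 = 1237 C
t = 1237 / 0.593 = 2086 s = 34.8 min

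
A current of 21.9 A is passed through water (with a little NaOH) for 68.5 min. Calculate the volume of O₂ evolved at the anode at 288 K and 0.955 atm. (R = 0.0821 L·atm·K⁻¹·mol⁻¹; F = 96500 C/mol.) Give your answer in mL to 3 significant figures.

Charge passed = 21.9 × 4110 = 90010 C
n(e⁻) = Q/F = 90010/96500 = 0.9327 mol
2H₂O → O₂ + 4H⁺ + 4e⁻, so n(O₂) = 0.9327 / 4 = 0.2332 mol
V = nRT/P = 0.2332 × 0.0821 × 288 / 0.955 = 5.774 L
= 5770 mL

5770 mL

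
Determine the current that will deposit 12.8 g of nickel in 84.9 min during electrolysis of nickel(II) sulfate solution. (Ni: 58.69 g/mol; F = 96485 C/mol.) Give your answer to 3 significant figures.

n(Ni) = 12.8 / 58.69 = 0.2181 mol
Ni²⁺ + 2e⁻ → Ni, so n(e⁻) = 2 × 0.2181 = 0.4362 mol
Q = 0.4362 × 96485 = 42090 C
I = Q / t = 42090 / 5094 s = 8.26 A

8.26 A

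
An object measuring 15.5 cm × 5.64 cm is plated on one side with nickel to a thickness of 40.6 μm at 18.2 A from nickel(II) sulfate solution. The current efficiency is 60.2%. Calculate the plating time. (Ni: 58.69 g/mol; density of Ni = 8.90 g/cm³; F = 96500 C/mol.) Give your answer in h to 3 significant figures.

0.263 h

Plated area = 15.5 × 5.64 = 87.42 cm²
Volume = 87.42 × 40.6×10⁻⁴ cm = 0.3549 cm³
m(Ni) = 0.3549 × 8.90 = 3.159 g
n(Ni) = 3.159 / 58.69 = 0.05383 mol; n(e⁻) = 2 × 0.05383 = 0.1077 mol
Q = 0.1077 × 96500 / 0.602 = 17260 C
t = 17260 / 18.2 = 948.4 s = 0.263 h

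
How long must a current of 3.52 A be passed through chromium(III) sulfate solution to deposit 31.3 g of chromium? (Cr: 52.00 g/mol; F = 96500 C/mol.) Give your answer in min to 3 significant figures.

825 min

n(Cr) = 31.3 / 52.00 = 0.6019 mol
Cr³⁺ + 3e⁻ → Cr, so n(e⁻) = 3 × 0.6019 = 1.806 mol
Q = 1.806 × 96500 = 1.743×10^5 C
t = Q / I = 1.743×10^5 / 3.52 = 49520 s = 825 min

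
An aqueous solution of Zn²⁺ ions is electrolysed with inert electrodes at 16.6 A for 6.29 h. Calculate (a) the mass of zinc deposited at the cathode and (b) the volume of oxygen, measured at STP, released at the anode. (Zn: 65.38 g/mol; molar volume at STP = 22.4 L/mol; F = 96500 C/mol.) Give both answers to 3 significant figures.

Q = 16.6 × 22644 = 3.759×10^5 C; n(e⁻) = 3.759×10^5 / 96500 = 3.895 mol
Cathode: Zn²⁺ + 2e⁻ → Zn → n(Zn) = 3.895/2 = 1.948 mol → 127 g
Anode: 2H₂O → O₂ + 4H⁺ + 4e⁻ → n(O₂) = 3.895/4 = 0.9738 mol → 21.8 L

127 g Zn; 21.8 L O₂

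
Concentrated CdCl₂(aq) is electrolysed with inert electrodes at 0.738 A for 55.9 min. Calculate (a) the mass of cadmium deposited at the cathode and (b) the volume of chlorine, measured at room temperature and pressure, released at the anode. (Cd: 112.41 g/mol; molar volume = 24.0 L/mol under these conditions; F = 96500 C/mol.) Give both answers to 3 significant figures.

Q = 0.738 × 3354 = 2475 C; n(e⁻) = 2475 / 96500 = 0.02565 mol
Cathode: Cd²⁺ + 2e⁻ → Cd → n(Cd) = 0.02565/2 = 0.01283 mol → 1.44 g
Anode: 2Cl⁻ → Cl₂ + 2e⁻ → n(Cl₂) = 0.02565/2 = 0.01283 mol → 0.308 L

1.44 g Cd; 0.308 L Cl₂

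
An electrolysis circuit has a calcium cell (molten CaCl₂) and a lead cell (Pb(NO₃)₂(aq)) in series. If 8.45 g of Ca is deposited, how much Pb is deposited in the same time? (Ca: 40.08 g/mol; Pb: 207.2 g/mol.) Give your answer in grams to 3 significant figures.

n(Ca) = 8.45 / 40.08 = 0.2108 mol
Ca²⁺ + 2e⁻ → Ca, so n(e⁻) = 2 × 0.2108 = 0.4216 mol
In series, the same 0.4216 mol of electrons flows through the second cell.
Pb²⁺ + 2e⁻ → Pb, so n(Pb) = 0.4216 / 2 = 0.2108 mol
m(Pb) = 0.2108 × 207.2 = 43.7 g

43.7 g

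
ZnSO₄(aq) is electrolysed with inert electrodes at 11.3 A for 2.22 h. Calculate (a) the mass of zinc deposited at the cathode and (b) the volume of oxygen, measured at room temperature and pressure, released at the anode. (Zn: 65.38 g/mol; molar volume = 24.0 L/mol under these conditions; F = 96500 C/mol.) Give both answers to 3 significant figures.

30.6 g Zn; 5.62 L O₂

Q = 11.3 × 7992 = 90310 C; n(e⁻) = 90310 / 96500 = 0.9359 mol
Cathode: Zn²⁺ + 2e⁻ → Zn → n(Zn) = 0.9359/2 = 0.4680 mol → 30.6 g
Anode: 2H₂O → O₂ + 4H⁺ + 4e⁻ → n(O₂) = 0.9359/4 = 0.2340 mol → 5.62 L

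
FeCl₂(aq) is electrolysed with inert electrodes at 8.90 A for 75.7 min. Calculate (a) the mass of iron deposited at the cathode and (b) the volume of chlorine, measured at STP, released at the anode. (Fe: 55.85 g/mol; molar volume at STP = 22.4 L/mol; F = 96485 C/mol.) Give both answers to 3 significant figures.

11.7 g Fe; 4.69 L Cl₂

Q = 8.90 × 4542 = 40420 C; n(e⁻) = 40420 / 96485 = 0.4189 mol
Cathode: Fe²⁺ + 2e⁻ → Fe → n(Fe) = 0.4189/2 = 0.2095 mol → 11.7 g
Anode: 2Cl⁻ → Cl₂ + 2e⁻ → n(Cl₂) = 0.4189/2 = 0.2095 mol → 4.69 L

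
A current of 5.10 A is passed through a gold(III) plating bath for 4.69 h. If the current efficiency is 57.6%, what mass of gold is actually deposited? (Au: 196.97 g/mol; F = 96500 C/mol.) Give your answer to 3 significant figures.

Q = 5.10 × 16884 = 86110 C
n(e⁻) = 86110 / 96500 = 0.8923 mol
Au³⁺ + 3e⁻ → Au, so theoretical m(Au) = 0.2974 × 196.97 = 58.58 g
Actual mass = 57.6% × 58.58 = 33.7 g

33.7 g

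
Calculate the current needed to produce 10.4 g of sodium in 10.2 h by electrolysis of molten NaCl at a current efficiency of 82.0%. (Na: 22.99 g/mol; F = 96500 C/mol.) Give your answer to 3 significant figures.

1.45 A

n(Na) = 10.4 / 22.99 = 0.4524 mol
Na⁺ + e⁻ → Na, so n(e⁻) = 0.4524 mol
Q = 0.4524 × 96500 / 0.820 = 53240 C
I = Q / t = 53240 / 36720 s = 1.45 A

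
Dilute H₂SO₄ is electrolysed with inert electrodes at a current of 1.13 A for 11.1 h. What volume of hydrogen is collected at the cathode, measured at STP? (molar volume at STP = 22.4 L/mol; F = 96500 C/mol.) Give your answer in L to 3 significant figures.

5.24 L

Q = It = 1.13 × 39960 = 45150 C
Moles of electrons = 45150 / 96500 = 0.4679 mol
2H⁺ + 2e⁻ → H₂, so n(H₂) = 0.4679 / 2 = 0.2340 mol
V = 0.2340 × 22.4 = 5.242 L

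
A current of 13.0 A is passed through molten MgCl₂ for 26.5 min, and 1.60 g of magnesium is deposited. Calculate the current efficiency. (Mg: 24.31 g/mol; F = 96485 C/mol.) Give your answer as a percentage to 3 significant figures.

61.4%

Q = 13.0 × 1590 = 20670 C
n(e⁻) = 20670 / 96485 = 0.2142 mol
Mg²⁺ + 2e⁻ → Mg, so theoretical n(Mg) = 0.1071 mol → 2.604 g
Efficiency = 1.60 / 2.604 = 0.6144 = 61.4%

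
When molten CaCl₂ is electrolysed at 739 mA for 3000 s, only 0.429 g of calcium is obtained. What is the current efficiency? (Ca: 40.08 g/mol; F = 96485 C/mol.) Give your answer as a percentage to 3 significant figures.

Q = 0.739 × 3000 = 2217 C
n(e⁻) = 2217 / 96485 = 0.02298 mol
Ca²⁺ + 2e⁻ → Ca, so theoretical n(Ca) = 0.01149 mol → 0.4605 g
Efficiency = 0.429 / 0.4605 = 0.9316 = 93.2%

93.2%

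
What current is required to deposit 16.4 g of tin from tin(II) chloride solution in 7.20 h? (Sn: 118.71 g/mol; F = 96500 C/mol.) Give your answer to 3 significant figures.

1.03 A

n(Sn) = 16.4 / 118.71 = 0.1382 mol
Sn²⁺ + 2e⁻ → Sn, so n(e⁻) = 2 × 0.1382 = 0.2764 mol
Q = 0.2764 × 96500 = 26670 C
I = Q / t = 26670 / 25920 s = 1.03 A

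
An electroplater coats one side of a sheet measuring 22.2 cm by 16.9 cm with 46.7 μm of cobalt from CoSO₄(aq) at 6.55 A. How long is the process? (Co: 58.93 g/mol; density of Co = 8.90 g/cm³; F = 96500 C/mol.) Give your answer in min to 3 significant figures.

Plated area = 22.2 × 16.9 = 375.2 cm²
Volume = 375.2 × 46.7×10⁻⁴ cm = 1.752 cm³
m(Co) = 1.752 × 8.90 = 15.59 g
n(Co) = 15.59 / 58.93 = 0.2646 mol; n(e⁻) = 2 × 0.2646 = 0.5292 mol
Q = 0.5292 × 96500 = 51070 C
t = 51070 / 6.55 = 7797 s = 130 min

130 min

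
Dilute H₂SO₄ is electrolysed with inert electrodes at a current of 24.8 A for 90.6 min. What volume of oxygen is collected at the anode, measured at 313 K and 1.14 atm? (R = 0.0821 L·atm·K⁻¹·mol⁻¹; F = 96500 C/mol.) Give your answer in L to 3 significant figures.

7.87 L

Charge passed = 24.8 × 5436 = 1.348×10^5 C
n(e⁻) = Q/F = 1.348×10^5/96500 = 1.397 mol
2H₂O → O₂ + 4H⁺ + 4e⁻, so n(O₂) = 1.397 / 4 = 0.3493 mol
V = nRT/P = 0.3493 × 0.0821 × 313 / 1.14 = 7.874 L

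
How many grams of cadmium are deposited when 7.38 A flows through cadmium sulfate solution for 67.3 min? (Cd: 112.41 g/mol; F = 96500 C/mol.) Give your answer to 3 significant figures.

Q = It = 7.38 × 4038 = 29800 C
n(e⁻) = 29800 / 96500 = 0.3088 mol
Cd²⁺ + 2e⁻ → Cd, so n(Cd) = 0.3088 / 2 = 0.1544 mol
m = 0.1544 × 112.41 = 17.4 g

17.4 g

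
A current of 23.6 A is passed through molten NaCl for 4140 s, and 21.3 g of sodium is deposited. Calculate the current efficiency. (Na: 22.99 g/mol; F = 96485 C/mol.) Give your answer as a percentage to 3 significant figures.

91.5%

Q = 23.6 × 4140 = 97700 C
n(e⁻) = 97700 / 96485 = 1.013 mol
Na⁺ + e⁻ → Na, so theoretical n(Na) = 1.013 mol → 23.29 g
Efficiency = 21.3 / 23.29 = 0.9146 = 91.5%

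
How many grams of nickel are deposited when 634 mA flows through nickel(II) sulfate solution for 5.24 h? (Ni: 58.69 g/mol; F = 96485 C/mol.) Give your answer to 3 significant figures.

3.64 g

Charge passed = 0.634 × 18864 = 11960 C
Moles of electrons = 11960 / 96485 = 0.1240 mol
Ni²⁺ + 2e⁻ → Ni, so n(Ni) = 0.1240 / 2 = 0.06200 mol
m = 0.06200 × 58.69 = 3.64 g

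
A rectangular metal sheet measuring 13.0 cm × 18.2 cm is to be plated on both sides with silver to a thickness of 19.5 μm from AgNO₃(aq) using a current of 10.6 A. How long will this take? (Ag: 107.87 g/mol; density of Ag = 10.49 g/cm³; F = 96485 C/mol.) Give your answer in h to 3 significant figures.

0.227 h

Plated area = 2 × 13.0 × 18.2 = 473.2 cm²
Volume = 473.2 × 19.5×10⁻⁴ cm = 0.9227 cm³
m(Ag) = 0.9227 × 10.49 = 9.679 g
n(Ag) = 9.679 / 107.87 = 0.08973 mol; n(e⁻) = 0.08973 mol
Q = 0.08973 × 96485 = 8658 C
t = 8658 / 10.6 = 816.8 s = 0.227 h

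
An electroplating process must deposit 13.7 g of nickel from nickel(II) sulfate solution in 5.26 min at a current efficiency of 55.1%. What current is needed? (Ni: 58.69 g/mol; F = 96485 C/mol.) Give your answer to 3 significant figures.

259 A

n(Ni) = 13.7 / 58.69 = 0.2334 mol
Ni²⁺ + 2e⁻ → Ni, so n(e⁻) = 2 × 0.2334 = 0.4668 mol
Q = 0.4668 × 96485 / 0.551 = 81740 C
I = Q / t = 81740 / 315.6 s = 259 A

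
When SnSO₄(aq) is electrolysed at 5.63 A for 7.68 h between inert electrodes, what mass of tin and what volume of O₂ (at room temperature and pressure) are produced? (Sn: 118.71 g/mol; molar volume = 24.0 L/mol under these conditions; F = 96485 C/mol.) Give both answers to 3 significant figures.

Q = 5.63 × 27648 = 1.557×10^5 C; n(e⁻) = 1.557×10^5 / 96485 = 1.614 mol
Cathode: Sn²⁺ + 2e⁻ → Sn → n(Sn) = 1.614/2 = 0.8070 mol → 95.8 g
Anode: 2H₂O → O₂ + 4H⁺ + 4e⁻ → n(O₂) = 1.614/4 = 0.4035 mol → 9.68 L

95.8 g Sn; 9.68 L O₂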